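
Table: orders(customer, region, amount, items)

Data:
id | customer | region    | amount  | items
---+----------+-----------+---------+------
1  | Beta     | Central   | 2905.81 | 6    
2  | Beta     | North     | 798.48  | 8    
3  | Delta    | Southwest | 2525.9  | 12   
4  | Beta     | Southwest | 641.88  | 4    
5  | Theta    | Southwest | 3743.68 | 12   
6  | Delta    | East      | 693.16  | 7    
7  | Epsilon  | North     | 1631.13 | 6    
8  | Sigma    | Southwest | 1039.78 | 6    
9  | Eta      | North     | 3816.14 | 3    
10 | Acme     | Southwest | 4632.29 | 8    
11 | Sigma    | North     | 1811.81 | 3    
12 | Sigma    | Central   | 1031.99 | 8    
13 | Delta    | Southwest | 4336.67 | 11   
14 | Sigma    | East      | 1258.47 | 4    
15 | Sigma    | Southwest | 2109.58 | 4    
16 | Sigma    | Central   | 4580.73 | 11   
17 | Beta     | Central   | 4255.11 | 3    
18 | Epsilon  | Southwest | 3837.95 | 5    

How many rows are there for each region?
SELECT region, COUNT(*) as count
FROM orders
GROUP BY region

Result:
  Central: 4
  East: 2
  North: 4
  Southwest: 8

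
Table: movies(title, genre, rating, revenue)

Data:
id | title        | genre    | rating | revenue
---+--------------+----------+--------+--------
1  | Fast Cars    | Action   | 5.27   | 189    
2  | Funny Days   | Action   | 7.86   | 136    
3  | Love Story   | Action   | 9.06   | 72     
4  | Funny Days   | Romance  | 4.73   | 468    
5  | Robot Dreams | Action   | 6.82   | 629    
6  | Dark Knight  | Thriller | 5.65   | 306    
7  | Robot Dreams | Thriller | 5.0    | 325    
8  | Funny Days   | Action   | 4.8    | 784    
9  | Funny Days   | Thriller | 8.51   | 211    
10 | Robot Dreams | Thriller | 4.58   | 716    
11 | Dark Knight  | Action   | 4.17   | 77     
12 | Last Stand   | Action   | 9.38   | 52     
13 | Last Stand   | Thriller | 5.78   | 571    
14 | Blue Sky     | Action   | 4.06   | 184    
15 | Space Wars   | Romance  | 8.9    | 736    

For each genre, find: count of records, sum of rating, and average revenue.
SELECT genre,
       COUNT(*) as cnt,
       SUM(rating) as total_rating,
       AVG(revenue) as avg_revenue
FROM movies
GROUP BY genre

Result:
  Action: 8 records, 51.42 total rating, 265.38 avg revenue
  Romance: 2 records, 13.63 total rating, 602.00 avg revenue
  Thriller: 5 records, 29.52 total rating, 425.80 avg revenue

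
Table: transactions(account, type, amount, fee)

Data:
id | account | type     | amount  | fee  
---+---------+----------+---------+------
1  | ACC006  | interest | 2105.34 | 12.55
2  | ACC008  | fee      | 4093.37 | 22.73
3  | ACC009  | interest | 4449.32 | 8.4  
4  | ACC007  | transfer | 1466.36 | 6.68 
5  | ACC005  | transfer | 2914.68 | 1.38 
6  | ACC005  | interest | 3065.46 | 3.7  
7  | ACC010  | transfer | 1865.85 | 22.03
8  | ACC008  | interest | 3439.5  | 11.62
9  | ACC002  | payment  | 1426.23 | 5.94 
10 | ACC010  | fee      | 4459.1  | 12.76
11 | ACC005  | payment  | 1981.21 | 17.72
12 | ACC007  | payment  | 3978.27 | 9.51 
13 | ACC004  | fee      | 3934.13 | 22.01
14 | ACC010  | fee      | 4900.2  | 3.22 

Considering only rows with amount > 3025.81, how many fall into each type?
SELECT type, COUNT(*)
FROM transactions
WHERE amount > 3025.81
GROUP BY type

Note: WHERE filters rows before grouping.

Result:
  fee: 4
  interest: 3
  payment: 1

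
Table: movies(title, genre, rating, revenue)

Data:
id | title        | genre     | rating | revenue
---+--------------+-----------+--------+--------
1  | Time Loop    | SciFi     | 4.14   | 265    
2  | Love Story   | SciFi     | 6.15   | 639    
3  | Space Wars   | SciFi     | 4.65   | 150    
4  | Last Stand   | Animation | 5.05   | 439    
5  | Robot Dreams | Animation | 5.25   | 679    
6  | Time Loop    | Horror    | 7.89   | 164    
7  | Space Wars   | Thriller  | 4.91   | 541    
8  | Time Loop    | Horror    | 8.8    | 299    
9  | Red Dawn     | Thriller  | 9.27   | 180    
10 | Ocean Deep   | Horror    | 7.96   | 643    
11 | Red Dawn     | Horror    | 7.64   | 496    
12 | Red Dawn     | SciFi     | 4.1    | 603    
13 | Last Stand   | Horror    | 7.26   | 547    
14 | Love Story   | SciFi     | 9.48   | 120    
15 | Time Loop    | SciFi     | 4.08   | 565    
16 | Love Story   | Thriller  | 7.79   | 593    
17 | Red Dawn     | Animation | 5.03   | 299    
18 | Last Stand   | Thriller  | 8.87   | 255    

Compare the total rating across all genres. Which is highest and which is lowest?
SELECT genre, SUM(rating)
FROM movies
GROUP BY genre
ORDER BY SUM(rating)

All groups:
  Animation: 15.33
  Thriller: 30.84
  SciFi: 32.60
  Horror: 39.55

Highest: Horror (39.55)
Lowest: Animation (15.33)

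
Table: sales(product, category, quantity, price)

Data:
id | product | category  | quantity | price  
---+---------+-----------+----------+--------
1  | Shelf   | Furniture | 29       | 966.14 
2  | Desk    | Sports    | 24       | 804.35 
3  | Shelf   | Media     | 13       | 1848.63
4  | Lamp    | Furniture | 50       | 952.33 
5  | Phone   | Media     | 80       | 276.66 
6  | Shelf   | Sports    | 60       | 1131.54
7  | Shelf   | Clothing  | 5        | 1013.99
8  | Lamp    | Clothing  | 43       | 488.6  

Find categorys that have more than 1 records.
SELECT category, COUNT(*) as cnt
FROM sales
GROUP BY category
HAVING COUNT(*) > 1

Result:
  Clothing: 2
  Furniture: 2
  Media: 2
  Sports: 2

Note: HAVING filters groups after aggregation, WHERE filters rows before.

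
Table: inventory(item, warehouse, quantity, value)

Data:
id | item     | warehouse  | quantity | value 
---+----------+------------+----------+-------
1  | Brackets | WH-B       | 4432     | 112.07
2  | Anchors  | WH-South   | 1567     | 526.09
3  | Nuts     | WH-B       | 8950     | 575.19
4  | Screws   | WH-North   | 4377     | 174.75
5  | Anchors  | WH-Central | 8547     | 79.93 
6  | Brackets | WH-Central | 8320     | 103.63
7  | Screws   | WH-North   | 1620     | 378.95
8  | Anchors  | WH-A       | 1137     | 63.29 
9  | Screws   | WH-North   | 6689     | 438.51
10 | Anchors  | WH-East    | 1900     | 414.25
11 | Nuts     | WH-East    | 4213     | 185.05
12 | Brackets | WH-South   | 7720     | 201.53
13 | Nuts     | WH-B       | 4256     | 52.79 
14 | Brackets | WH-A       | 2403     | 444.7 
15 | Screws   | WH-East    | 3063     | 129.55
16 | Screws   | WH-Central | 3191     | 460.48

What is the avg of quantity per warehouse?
SELECT warehouse, AVG(quantity) as result
FROM inventory
GROUP BY warehouse

Result:
  WH-A: 1770.00
  WH-B: 5879.33
  WH-Central: 6686.00
  WH-East: 3058.67
  WH-North: 4228.67
  WH-South: 4643.50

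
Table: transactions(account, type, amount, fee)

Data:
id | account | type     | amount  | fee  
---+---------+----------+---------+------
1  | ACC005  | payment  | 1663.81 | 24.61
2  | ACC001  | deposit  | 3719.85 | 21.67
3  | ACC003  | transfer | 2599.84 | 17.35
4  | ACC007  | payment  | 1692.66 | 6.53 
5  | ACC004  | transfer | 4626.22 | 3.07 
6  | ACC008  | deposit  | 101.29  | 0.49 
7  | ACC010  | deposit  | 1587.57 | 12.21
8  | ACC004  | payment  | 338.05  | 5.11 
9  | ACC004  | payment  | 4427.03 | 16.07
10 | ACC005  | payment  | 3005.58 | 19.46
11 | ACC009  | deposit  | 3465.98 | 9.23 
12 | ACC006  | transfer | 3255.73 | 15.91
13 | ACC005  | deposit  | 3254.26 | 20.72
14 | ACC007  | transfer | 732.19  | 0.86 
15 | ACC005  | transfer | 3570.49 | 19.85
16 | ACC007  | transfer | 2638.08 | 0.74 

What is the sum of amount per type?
SELECT type, SUM(amount) as result
FROM transactions
GROUP BY type

Result:
  deposit: 12128.95
  payment: 11127.13
  transfer: 17422.55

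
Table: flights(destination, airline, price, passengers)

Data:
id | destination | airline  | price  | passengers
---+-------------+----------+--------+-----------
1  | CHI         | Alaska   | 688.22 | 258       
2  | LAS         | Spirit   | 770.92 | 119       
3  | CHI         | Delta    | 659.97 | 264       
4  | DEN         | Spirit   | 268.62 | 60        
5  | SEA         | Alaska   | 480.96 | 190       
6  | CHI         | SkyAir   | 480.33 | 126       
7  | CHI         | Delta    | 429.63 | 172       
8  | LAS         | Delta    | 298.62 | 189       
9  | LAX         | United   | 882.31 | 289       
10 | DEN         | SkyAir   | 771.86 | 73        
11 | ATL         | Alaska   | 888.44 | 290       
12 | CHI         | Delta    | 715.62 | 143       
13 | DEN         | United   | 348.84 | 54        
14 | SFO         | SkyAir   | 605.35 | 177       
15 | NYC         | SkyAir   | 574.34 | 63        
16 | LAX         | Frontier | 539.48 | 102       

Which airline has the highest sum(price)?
SELECT airline, SUM(price) as val
FROM flights
GROUP BY airline
ORDER BY val DESC
LIMIT 1

Result: SkyAir with sum(price) = 2431.88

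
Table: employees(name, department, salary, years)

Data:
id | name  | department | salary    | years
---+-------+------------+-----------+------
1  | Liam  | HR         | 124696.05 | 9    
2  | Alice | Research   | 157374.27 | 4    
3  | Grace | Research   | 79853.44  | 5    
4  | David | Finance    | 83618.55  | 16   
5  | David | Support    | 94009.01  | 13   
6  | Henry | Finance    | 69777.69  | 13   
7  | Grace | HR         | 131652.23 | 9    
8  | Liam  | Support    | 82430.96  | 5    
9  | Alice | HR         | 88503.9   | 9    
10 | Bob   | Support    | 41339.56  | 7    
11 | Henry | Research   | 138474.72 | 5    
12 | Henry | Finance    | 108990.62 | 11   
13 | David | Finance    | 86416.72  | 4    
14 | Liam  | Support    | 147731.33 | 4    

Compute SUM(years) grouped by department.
SELECT department, SUM(years) as result
FROM employees
GROUP BY department

Result:
  Finance: 44
  HR: 27
  Research: 14
  Support: 29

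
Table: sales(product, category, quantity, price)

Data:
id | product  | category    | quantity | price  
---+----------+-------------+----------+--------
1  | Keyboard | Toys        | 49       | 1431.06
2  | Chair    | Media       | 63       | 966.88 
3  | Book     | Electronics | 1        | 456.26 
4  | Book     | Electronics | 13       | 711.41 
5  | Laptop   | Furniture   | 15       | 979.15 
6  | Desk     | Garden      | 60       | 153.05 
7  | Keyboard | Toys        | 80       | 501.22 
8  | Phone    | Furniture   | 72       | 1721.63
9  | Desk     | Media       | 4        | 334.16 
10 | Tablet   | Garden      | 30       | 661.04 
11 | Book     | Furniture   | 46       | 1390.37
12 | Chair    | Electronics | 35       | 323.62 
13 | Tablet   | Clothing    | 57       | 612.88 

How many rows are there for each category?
SELECT category, COUNT(*) as count
FROM sales
GROUP BY category

Result:
  Clothing: 1
  Electronics: 3
  Furniture: 3
  Garden: 2
  Media: 2
  Toys: 2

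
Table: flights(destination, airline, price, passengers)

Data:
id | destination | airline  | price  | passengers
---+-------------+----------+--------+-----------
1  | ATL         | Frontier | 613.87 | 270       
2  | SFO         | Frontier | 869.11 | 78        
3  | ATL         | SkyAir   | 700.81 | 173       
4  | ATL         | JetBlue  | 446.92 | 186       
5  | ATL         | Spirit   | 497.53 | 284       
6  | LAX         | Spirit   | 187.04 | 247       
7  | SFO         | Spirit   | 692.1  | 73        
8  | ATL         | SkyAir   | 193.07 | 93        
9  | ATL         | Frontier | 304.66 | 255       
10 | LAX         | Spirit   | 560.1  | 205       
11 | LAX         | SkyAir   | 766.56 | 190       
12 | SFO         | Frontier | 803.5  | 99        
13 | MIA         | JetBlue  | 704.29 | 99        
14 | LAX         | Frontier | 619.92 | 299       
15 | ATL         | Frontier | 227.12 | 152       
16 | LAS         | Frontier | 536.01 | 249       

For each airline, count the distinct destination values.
SELECT airline, COUNT(DISTINCT destination)
FROM flights
GROUP BY airline

Result:
  Frontier: 4 distinct
  JetBlue: 2 distinct
  SkyAir: 2 distinct
  Spirit: 3 distinct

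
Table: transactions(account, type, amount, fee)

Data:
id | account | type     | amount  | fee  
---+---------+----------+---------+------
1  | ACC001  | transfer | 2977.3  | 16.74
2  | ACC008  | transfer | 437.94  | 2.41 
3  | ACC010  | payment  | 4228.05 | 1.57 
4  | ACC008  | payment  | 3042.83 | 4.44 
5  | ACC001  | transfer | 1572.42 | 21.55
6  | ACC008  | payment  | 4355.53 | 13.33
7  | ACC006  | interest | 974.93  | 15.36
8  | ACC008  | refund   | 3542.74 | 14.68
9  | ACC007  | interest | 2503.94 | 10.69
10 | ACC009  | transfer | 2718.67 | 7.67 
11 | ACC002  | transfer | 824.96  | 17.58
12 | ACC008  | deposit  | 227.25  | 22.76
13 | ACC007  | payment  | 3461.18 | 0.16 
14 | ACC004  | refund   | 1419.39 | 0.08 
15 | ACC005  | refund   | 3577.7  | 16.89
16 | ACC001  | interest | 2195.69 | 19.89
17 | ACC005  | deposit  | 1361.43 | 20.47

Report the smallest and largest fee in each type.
SELECT type, MIN(fee), MAX(fee)
FROM transactions
GROUP BY type

Result:
  deposit: min=20.47, max=22.76
  interest: min=10.69, max=19.89
  payment: min=0.16, max=13.33
  refund: min=0.08, max=16.89
  transfer: min=2.41, max=21.55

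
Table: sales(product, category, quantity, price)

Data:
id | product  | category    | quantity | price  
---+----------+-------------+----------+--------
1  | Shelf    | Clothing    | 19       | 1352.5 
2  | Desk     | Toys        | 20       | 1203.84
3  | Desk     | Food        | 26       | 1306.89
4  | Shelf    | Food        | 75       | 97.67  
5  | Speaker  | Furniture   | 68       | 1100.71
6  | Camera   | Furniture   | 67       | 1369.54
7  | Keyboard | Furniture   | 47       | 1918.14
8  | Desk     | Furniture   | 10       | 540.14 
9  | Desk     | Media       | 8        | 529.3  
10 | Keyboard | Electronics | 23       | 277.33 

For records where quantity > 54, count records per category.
SELECT category, COUNT(*)
FROM sales
WHERE quantity > 54
GROUP BY category

Note: WHERE filters rows before grouping.

Result:
  Food: 1
  Furniture: 2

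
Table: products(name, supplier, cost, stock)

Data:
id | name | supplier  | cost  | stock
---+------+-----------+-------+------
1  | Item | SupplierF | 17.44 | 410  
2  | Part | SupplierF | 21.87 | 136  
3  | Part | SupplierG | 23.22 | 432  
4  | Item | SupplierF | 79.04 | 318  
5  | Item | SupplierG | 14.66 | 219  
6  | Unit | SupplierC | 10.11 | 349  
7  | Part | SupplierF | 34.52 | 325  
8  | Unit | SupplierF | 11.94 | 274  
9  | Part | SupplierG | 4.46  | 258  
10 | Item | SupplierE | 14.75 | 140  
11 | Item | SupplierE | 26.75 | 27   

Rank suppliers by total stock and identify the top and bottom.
SELECT supplier, SUM(stock)
FROM products
GROUP BY supplier
ORDER BY SUM(stock)

All groups:
  SupplierE: 167
  SupplierC: 349
  SupplierG: 909
  SupplierF: 1463

Highest: SupplierF (1463)
Lowest: SupplierE (167)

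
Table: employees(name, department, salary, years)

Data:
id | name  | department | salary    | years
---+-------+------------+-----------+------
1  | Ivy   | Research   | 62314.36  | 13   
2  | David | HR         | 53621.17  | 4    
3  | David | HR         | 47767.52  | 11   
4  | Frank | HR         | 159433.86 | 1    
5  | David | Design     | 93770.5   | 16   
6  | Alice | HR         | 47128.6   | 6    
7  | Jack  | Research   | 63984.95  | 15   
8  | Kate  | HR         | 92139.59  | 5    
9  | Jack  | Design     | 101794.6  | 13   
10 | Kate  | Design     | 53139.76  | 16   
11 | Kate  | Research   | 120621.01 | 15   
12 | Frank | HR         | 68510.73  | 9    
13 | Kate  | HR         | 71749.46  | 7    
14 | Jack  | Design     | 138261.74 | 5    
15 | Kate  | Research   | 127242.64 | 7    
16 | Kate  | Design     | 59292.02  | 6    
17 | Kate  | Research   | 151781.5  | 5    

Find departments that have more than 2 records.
SELECT department, COUNT(*) as cnt
FROM employees
GROUP BY department
HAVING COUNT(*) > 2

Result:
  Design: 5
  HR: 7
  Research: 5

Note: HAVING filters groups after aggregation, WHERE filters rows before.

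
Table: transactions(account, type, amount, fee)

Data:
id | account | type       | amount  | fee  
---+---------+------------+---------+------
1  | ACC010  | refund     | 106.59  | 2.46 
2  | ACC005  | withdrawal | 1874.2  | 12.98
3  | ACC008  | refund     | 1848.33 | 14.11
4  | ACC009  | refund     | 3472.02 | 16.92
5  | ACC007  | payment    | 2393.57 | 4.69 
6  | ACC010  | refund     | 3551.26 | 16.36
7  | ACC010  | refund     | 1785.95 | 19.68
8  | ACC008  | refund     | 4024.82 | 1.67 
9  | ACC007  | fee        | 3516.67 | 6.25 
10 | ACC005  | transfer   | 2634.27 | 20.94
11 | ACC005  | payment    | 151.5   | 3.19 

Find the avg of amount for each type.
SELECT type, AVG(amount) as result
FROM transactions
GROUP BY type

Result:
  fee: 3516.67
  payment: 1272.54
  refund: 2464.83
  transfer: 2634.27
  withdrawal: 1874.20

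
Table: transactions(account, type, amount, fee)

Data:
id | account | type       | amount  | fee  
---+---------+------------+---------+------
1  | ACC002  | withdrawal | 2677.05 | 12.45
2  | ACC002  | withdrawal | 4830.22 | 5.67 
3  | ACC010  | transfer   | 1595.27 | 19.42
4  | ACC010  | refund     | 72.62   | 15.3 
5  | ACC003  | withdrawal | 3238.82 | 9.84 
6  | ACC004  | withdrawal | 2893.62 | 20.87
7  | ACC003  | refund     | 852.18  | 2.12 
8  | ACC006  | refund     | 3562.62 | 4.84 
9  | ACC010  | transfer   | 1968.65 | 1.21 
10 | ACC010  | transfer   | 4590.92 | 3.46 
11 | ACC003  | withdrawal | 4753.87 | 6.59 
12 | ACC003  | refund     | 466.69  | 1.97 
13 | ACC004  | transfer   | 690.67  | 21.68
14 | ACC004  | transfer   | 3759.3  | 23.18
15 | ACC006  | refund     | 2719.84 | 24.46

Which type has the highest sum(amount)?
SELECT type, SUM(amount) as val
FROM transactions
GROUP BY type
ORDER BY val DESC
LIMIT 1

Result: withdrawal with sum(amount) = 18393.58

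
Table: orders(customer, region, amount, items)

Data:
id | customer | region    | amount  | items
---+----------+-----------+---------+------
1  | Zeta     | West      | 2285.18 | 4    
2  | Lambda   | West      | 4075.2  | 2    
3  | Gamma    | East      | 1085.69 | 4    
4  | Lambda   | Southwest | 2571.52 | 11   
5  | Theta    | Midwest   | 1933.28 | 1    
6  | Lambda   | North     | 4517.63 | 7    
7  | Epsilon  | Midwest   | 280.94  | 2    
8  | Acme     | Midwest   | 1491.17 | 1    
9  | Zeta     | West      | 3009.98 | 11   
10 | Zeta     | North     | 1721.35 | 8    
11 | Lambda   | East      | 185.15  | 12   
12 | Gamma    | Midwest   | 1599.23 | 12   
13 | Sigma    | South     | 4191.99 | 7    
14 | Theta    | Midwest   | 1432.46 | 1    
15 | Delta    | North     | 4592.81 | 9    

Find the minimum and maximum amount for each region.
SELECT region, MIN(amount), MAX(amount)
FROM orders
GROUP BY region

Result:
  East: min=185.15, max=1085.69
  Midwest: min=280.94, max=1933.28
  North: min=1721.35, max=4592.81
  South: min=4191.99, max=4191.99
  Southwest: min=2571.52, max=2571.52
  West: min=2285.18, max=4075.20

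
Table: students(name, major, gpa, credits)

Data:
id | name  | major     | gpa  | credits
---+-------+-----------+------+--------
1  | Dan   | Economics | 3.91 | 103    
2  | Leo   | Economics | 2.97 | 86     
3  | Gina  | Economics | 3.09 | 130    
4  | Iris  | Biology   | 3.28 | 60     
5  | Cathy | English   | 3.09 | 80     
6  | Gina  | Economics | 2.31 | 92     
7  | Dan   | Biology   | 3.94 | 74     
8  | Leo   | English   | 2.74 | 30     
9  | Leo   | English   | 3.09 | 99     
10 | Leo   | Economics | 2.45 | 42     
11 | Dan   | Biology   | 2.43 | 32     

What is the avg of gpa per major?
SELECT major, AVG(gpa) as result
FROM students
GROUP BY major

Result:
  Biology: 3.22
  Economics: 2.95
  English: 2.97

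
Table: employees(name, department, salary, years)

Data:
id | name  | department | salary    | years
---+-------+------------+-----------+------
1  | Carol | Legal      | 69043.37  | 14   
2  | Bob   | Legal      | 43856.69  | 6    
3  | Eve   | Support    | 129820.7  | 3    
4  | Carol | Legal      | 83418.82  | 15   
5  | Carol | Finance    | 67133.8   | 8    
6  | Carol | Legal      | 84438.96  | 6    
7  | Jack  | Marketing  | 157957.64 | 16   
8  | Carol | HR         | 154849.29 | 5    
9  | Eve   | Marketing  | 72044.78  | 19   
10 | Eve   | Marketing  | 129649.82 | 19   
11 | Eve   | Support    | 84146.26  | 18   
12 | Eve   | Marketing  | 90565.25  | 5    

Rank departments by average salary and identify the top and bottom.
SELECT department, AVG(salary)
FROM employees
GROUP BY department
ORDER BY AVG(salary)

All groups:
  Finance: 67133.80
  Legal: 70189.46
  Support: 106983.48
  Marketing: 112554.37
  HR: 154849.29

Highest: HR (154849.29)
Lowest: Finance (67133.80)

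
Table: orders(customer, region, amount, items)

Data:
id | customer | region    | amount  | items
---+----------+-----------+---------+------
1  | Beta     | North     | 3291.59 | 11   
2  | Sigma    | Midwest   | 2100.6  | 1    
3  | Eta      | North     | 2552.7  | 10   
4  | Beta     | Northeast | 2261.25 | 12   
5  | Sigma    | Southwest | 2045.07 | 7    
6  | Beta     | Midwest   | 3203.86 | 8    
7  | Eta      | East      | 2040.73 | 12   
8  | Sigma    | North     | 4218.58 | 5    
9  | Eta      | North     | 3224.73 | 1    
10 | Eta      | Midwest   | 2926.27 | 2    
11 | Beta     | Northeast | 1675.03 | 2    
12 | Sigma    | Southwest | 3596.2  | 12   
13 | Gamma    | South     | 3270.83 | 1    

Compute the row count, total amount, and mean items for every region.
SELECT region,
       COUNT(*) as cnt,
       SUM(amount) as total_amount,
       AVG(items) as avg_items
FROM orders
GROUP BY region

Result:
  East: 1 records, 2040.73 total amount, 12.00 avg items
  Midwest: 3 records, 8230.73 total amount, 3.67 avg items
  North: 4 records, 13287.60 total amount, 6.75 avg items
  Northeast: 2 records, 3936.28 total amount, 7.00 avg items
  South: 1 records, 3270.83 total amount, 1.00 avg items
  Southwest: 2 records, 5641.27 total amount, 9.50 avg items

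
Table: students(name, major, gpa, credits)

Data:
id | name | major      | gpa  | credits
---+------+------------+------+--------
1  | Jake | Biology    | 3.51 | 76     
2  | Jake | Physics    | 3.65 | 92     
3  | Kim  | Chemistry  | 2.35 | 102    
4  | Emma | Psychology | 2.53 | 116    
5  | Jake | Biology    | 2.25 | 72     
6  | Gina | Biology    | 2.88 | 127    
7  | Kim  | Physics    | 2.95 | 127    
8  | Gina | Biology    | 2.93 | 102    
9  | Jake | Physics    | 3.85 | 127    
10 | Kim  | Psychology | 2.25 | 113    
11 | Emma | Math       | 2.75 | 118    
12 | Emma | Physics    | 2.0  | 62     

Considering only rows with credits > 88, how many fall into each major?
SELECT major, COUNT(*)
FROM students
WHERE credits > 88
GROUP BY major

Note: WHERE filters rows before grouping.

Result:
  Biology: 2
  Chemistry: 1
  Math: 1
  Physics: 3
  Psychology: 2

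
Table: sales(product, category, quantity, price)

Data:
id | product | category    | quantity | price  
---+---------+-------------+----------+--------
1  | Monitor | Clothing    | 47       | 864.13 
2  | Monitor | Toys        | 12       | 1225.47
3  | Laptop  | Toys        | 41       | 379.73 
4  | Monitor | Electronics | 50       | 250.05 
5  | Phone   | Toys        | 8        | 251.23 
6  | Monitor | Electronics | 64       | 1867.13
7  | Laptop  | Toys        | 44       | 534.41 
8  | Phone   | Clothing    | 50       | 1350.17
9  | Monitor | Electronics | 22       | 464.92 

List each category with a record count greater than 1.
SELECT category, COUNT(*) as cnt
FROM sales
GROUP BY category
HAVING COUNT(*) > 1

Result:
  Clothing: 2
  Electronics: 3
  Toys: 4

Note: HAVING filters groups after aggregation, WHERE filters rows before.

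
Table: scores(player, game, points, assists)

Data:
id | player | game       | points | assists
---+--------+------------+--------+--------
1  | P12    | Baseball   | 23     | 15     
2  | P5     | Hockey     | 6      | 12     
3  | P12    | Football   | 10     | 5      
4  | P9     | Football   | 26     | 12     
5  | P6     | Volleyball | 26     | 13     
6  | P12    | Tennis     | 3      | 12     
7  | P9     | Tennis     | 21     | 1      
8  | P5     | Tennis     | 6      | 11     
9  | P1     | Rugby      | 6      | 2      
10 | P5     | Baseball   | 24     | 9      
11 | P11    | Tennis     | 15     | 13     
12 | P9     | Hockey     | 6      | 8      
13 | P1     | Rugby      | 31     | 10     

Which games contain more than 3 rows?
SELECT game, COUNT(*) as cnt
FROM scores
GROUP BY game
HAVING COUNT(*) > 3

Result:
  Tennis: 4

Note: HAVING filters groups after aggregation, WHERE filters rows before.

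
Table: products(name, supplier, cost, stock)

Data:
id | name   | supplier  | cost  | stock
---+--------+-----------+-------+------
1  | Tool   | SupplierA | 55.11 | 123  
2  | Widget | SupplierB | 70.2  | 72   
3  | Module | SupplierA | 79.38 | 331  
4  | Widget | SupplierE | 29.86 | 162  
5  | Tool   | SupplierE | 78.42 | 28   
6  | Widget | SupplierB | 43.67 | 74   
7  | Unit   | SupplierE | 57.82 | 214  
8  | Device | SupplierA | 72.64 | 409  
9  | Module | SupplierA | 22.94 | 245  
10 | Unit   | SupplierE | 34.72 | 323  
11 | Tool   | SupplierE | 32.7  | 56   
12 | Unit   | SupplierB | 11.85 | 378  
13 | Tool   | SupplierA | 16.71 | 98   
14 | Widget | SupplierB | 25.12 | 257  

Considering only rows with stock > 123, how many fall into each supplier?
SELECT supplier, COUNT(*)
FROM products
WHERE stock > 123
GROUP BY supplier

Note: WHERE filters rows before grouping.

Result:
  SupplierA: 3
  SupplierB: 2
  SupplierE: 3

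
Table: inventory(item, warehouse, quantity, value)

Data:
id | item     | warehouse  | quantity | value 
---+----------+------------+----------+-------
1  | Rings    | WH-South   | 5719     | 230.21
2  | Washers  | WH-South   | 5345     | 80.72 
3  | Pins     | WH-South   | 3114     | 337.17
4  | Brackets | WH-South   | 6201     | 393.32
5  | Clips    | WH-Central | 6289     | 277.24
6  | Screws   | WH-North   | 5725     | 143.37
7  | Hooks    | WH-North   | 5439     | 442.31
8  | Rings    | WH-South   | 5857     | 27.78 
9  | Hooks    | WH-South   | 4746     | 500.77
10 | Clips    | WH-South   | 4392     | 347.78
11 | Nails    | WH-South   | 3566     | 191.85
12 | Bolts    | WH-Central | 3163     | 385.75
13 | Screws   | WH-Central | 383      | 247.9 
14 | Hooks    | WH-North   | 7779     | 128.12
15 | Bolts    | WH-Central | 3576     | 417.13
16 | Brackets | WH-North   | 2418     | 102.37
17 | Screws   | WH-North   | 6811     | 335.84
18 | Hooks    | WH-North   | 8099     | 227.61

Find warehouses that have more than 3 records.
SELECT warehouse, COUNT(*) as cnt
FROM inventory
GROUP BY warehouse
HAVING COUNT(*) > 3

Result:
  WH-Central: 4
  WH-North: 6
  WH-South: 8

Note: HAVING filters groups after aggregation, WHERE filters rows before.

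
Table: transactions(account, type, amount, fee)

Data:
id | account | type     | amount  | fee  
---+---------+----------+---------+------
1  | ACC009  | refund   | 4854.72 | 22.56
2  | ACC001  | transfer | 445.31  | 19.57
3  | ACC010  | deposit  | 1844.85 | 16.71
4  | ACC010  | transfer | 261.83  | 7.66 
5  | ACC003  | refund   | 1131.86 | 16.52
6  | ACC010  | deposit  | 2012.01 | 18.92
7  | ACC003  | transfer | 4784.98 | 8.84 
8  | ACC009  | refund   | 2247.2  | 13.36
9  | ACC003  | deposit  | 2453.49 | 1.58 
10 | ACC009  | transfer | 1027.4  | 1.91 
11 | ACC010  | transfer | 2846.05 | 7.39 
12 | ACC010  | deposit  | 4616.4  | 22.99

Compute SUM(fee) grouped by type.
SELECT type, SUM(fee) as result
FROM transactions
GROUP BY type

Result:
  deposit: 60.20
  refund: 52.44
  transfer: 45.37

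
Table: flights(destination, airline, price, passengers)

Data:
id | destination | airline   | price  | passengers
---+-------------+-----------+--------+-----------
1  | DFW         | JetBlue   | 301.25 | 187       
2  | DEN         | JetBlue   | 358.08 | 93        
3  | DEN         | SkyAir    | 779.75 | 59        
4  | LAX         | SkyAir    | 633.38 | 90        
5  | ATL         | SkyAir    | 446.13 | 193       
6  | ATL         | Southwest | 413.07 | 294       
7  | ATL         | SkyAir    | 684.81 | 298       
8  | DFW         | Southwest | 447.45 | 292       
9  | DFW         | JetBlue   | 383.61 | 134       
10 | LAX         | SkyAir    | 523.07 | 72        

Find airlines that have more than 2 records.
SELECT airline, COUNT(*) as cnt
FROM flights
GROUP BY airline
HAVING COUNT(*) > 2

Result:
  JetBlue: 3
  SkyAir: 5

Note: HAVING filters groups after aggregation, WHERE filters rows before.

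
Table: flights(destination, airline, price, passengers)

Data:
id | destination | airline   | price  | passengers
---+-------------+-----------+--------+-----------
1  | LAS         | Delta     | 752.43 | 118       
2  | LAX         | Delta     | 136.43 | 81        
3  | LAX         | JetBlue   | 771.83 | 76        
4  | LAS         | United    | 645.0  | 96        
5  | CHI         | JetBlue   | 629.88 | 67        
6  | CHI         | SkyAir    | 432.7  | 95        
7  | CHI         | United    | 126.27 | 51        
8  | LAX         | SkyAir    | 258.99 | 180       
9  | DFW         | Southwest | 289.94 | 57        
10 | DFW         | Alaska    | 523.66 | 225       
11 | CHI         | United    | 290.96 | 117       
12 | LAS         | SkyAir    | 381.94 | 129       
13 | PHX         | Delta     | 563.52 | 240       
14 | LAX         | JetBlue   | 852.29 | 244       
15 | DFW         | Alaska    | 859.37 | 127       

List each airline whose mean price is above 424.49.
SELECT airline, AVG(price)
FROM flights
GROUP BY airline
HAVING AVG(price) > 424.49

Result:
  Alaska: avg=691.52
  Delta: avg=484.13
  JetBlue: avg=751.33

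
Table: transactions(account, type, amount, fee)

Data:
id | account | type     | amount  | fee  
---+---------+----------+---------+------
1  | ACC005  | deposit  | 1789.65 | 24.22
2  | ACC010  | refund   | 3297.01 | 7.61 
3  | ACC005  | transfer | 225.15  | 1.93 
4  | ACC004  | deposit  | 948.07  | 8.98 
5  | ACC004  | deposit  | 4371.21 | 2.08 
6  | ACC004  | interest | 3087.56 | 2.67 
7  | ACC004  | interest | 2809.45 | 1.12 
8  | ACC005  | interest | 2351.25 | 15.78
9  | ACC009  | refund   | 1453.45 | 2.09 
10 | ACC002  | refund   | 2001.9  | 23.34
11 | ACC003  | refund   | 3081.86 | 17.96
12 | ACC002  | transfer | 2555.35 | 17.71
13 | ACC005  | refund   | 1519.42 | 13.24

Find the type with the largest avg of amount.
SELECT type, AVG(amount) as val
FROM transactions
GROUP BY type
ORDER BY val DESC
LIMIT 1

Result: interest with avg(amount) = 2749.42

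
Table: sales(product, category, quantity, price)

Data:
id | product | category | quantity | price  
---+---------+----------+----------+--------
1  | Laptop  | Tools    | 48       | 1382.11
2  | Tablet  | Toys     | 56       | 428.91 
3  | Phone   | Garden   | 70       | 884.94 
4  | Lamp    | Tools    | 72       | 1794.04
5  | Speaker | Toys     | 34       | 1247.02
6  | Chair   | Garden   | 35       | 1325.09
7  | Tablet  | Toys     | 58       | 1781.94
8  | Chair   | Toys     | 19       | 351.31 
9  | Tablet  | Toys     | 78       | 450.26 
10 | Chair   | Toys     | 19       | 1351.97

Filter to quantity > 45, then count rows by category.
SELECT category, COUNT(*)
FROM sales
WHERE quantity > 45
GROUP BY category

Note: WHERE filters rows before grouping.

Result:
  Garden: 1
  Tools: 2
  Toys: 3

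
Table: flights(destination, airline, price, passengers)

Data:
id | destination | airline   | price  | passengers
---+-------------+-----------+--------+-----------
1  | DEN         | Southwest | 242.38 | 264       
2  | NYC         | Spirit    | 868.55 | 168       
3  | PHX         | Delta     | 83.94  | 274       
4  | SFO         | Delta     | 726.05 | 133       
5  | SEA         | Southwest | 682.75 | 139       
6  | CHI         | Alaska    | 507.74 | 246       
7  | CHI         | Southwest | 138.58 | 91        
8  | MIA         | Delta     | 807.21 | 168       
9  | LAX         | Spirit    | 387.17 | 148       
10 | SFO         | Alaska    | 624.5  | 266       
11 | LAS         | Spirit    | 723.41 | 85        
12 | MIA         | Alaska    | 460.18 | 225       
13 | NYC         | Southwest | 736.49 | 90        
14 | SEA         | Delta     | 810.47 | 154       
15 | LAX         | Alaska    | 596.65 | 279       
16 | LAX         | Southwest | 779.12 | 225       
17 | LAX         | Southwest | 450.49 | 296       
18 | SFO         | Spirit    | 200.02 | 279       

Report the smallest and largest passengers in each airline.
SELECT airline, MIN(passengers), MAX(passengers)
FROM flights
GROUP BY airline

Result:
  Alaska: min=225, max=279
  Delta: min=133, max=274
  Southwest: min=90, max=296
  Spirit: min=85, max=279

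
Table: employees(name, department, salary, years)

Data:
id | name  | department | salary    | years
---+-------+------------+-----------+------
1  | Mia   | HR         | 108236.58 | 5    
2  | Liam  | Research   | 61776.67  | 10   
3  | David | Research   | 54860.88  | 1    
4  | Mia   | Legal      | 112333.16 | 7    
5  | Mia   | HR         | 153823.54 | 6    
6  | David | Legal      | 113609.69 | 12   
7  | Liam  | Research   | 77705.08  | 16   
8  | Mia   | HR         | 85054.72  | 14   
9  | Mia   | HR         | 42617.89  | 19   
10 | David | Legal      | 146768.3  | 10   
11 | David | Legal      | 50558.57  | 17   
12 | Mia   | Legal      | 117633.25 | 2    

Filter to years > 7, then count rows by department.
SELECT department, COUNT(*)
FROM employees
WHERE years > 7
GROUP BY department

Note: WHERE filters rows before grouping.

Result:
  HR: 2
  Legal: 3
  Research: 2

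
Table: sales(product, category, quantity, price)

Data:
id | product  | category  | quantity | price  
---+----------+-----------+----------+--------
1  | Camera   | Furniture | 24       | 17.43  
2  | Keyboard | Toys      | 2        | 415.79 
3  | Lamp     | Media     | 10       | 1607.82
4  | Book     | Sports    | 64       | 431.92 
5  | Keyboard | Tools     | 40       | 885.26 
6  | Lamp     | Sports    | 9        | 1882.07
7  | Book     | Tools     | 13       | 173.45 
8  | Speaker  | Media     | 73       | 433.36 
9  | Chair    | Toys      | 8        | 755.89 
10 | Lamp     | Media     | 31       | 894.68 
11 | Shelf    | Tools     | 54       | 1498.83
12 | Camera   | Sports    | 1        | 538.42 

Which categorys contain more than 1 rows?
SELECT category, COUNT(*) as cnt
FROM sales
GROUP BY category
HAVING COUNT(*) > 1

Result:
  Media: 3
  Sports: 3
  Tools: 3
  Toys: 2

Note: HAVING filters groups after aggregation, WHERE filters rows before.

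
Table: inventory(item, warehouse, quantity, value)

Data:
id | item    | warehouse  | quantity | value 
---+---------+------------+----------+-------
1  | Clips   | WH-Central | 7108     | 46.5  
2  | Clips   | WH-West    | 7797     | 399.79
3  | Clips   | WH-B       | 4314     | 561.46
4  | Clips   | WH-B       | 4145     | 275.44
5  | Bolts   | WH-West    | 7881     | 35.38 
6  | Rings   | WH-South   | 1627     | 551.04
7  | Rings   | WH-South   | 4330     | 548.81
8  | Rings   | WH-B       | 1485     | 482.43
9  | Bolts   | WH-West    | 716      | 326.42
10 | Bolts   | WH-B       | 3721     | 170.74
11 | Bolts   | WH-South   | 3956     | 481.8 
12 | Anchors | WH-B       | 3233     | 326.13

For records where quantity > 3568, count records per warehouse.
SELECT warehouse, COUNT(*)
FROM inventory
WHERE quantity > 3568
GROUP BY warehouse

Note: WHERE filters rows before grouping.

Result:
  WH-B: 3
  WH-Central: 1
  WH-South: 2
  WH-West: 2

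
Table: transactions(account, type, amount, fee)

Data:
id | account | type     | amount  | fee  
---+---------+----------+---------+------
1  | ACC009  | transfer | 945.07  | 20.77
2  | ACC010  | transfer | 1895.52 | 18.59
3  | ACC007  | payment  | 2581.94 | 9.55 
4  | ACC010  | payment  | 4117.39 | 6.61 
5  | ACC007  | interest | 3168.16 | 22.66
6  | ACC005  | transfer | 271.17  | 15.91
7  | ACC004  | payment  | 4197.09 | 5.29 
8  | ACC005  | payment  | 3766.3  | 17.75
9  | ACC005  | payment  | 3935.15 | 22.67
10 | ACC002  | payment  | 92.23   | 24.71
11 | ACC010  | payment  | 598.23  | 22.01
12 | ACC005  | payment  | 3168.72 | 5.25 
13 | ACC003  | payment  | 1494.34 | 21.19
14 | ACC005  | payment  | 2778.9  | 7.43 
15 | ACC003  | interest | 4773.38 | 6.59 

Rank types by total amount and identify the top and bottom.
SELECT type, SUM(amount)
FROM transactions
GROUP BY type
ORDER BY SUM(amount)

All groups:
  transfer: 3111.76
  interest: 7941.54
  payment: 26730.29

Highest: payment (26730.29)
Lowest: transfer (3111.76)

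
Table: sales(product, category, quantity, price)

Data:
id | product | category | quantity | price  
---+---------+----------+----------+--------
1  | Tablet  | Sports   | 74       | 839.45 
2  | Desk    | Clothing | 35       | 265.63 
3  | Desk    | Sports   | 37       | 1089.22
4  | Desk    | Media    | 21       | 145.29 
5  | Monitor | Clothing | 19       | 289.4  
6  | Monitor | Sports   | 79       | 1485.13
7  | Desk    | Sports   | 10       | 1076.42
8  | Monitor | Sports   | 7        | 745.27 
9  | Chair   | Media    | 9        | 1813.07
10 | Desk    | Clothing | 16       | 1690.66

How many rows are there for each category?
SELECT category, COUNT(*) as count
FROM sales
GROUP BY category

Result:
  Clothing: 3
  Media: 2
  Sports: 5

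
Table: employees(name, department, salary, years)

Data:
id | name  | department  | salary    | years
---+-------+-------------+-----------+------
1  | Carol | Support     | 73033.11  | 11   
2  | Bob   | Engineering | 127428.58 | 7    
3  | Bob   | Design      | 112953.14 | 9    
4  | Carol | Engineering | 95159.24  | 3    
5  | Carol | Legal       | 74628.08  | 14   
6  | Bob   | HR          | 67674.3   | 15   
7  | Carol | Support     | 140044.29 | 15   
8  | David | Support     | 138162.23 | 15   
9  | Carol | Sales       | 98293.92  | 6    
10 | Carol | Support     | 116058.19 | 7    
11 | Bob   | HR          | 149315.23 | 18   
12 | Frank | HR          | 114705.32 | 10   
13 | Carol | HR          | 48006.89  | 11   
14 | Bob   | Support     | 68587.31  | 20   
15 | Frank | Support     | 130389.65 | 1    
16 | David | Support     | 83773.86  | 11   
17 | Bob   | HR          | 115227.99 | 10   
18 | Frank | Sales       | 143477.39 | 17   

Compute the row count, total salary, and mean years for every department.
SELECT department,
       COUNT(*) as cnt,
       SUM(salary) as total_salary,
       AVG(years) as avg_years
FROM employees
GROUP BY department

Result:
  Design: 1 records, 112953.14 total salary, 9.00 avg years
  Engineering: 2 records, 222587.82 total salary, 5.00 avg years
  HR: 5 records, 494929.73 total salary, 12.80 avg years
  Legal: 1 records, 74628.08 total salary, 14.00 avg years
  Sales: 2 records, 241771.31 total salary, 11.50 avg years
  Support: 7 records, 750048.64 total salary, 11.43 avg years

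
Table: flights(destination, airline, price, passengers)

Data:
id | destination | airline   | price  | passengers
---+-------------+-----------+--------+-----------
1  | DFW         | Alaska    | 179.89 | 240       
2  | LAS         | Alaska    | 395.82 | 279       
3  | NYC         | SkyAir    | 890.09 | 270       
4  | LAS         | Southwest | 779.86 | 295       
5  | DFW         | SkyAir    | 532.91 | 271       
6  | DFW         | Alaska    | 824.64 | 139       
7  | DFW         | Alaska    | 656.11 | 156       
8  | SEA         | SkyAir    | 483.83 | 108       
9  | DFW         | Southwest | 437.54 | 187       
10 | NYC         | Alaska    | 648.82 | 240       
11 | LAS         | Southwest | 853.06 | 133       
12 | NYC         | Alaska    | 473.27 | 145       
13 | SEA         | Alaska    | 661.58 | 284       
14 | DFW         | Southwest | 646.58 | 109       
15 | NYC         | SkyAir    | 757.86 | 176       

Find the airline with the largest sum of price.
SELECT airline, SUM(price) as val
FROM flights
GROUP BY airline
ORDER BY val DESC
LIMIT 1

Result: Alaska with sum(price) = 3840.13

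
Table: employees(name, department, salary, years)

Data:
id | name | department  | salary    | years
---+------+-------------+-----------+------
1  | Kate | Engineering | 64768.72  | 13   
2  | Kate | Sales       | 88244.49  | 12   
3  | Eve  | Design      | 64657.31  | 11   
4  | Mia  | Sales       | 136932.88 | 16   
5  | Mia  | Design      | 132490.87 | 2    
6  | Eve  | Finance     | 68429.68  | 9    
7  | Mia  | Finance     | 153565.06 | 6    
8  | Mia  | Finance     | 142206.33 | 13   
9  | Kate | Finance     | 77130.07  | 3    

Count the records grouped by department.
SELECT department, COUNT(*) as count
FROM employees
GROUP BY department

Result:
  Design: 2
  Engineering: 1
  Finance: 4
  Sales: 2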